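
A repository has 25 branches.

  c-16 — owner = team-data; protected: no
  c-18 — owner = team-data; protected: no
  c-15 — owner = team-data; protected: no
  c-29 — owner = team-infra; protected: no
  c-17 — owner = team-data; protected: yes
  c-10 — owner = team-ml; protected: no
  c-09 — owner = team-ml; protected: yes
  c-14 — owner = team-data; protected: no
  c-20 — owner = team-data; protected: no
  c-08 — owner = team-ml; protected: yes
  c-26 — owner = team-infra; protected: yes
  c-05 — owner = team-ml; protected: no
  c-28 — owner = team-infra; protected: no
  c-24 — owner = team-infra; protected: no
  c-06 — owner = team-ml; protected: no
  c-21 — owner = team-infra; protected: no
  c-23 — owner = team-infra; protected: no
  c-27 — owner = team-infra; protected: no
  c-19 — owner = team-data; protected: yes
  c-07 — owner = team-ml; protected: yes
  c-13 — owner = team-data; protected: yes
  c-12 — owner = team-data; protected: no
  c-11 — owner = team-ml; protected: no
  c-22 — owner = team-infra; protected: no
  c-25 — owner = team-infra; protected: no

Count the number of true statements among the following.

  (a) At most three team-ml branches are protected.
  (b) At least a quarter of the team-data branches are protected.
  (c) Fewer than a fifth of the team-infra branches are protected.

3

(a) team-ml: |A| = 7, |A ∩ B| = 3; needs |A ∩ B| ≤ 3 — true.
(b) team-data: |A| = 9, |A ∩ B| = 3; needs |A ∩ B| / |A| ≥ 1/4 — true.
(c) team-infra: |A| = 9, |A ∩ B| = 1; needs |A ∩ B| / |A| < 1/5 — true.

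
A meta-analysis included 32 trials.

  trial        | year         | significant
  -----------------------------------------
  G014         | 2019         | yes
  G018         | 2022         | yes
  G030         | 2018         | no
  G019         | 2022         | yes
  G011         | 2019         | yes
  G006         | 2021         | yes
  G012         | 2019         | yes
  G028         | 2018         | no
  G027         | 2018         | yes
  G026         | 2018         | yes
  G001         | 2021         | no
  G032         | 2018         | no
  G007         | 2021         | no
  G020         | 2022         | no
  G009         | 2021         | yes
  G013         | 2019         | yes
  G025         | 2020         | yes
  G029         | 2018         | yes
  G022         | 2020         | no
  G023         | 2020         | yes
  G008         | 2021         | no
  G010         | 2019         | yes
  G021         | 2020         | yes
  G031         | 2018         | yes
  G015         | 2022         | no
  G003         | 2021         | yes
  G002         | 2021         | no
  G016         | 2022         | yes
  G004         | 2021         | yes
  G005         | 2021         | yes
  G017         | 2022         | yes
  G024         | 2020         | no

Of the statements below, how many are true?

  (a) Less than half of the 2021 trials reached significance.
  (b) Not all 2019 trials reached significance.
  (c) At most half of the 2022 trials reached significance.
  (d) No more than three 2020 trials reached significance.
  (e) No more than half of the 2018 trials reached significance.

1

(a) 2021: |A| = 9, |A ∩ B| = 5; needs |A ∩ B| < |A ∖ B| — false.
(b) 2019: |A| = 5, |A ∩ B| = 5; needs A ⊄ B (|A ∖ B| ≥ 1) — false.
(c) 2022: |A| = 6, |A ∩ B| = 4; needs |A ∩ B| ≤ |A ∖ B| — false.
(d) 2020: |A| = 5, |A ∩ B| = 3; needs |A ∩ B| ≤ 3 — true.
(e) 2018: |A| = 7, |A ∩ B| = 4; needs |A ∩ B| ≤ |A ∖ B| — false.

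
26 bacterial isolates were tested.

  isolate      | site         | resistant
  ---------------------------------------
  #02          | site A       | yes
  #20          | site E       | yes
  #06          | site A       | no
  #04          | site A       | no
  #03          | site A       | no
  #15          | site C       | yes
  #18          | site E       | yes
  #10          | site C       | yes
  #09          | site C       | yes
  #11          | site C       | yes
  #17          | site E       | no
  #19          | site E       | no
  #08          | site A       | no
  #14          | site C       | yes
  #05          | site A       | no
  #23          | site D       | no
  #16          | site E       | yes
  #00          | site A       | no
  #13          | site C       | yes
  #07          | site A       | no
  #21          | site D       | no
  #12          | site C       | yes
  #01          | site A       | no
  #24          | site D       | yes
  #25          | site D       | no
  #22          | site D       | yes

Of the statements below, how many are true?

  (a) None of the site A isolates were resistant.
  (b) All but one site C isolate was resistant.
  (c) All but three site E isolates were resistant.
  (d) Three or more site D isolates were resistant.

(a) site A: |A| = 9, |A ∩ B| = 1; needs A ∩ B = ∅ (|A ∩ B| = 0) — false.
(b) site C: |A| = 7, |A ∩ B| = 7; needs |A ∖ B| = 1 — false.
(c) site E: |A| = 5, |A ∩ B| = 3; needs |A ∖ B| = 3 — false.
(d) site D: |A| = 5, |A ∩ B| = 2; needs |A ∩ B| ≥ 3 — false.

0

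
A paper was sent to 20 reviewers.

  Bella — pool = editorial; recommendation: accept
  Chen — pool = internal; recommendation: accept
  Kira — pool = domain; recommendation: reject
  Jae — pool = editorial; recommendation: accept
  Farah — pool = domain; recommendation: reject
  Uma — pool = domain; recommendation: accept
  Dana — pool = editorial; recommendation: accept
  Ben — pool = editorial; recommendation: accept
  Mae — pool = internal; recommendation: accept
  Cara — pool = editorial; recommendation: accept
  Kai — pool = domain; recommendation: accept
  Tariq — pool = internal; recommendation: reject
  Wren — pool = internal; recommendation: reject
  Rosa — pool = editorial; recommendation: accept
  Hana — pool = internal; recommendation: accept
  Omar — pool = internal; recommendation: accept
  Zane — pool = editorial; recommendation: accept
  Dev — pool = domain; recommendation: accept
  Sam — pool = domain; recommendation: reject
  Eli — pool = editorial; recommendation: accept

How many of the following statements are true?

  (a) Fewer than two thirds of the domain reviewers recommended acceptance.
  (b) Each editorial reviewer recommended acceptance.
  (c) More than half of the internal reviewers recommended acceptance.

3

(a) domain: |A| = 6, |A ∩ B| = 3; needs |A ∩ B| / |A| < 2/3 — true.
(b) editorial: |A| = 8, |A ∩ B| = 8; needs A ⊆ B, i.e. every element of A is in B (|A ∖ B| = 0) — true.
(c) internal: |A| = 6, |A ∩ B| = 4; needs |A ∩ B| > |A ∖ B| — true.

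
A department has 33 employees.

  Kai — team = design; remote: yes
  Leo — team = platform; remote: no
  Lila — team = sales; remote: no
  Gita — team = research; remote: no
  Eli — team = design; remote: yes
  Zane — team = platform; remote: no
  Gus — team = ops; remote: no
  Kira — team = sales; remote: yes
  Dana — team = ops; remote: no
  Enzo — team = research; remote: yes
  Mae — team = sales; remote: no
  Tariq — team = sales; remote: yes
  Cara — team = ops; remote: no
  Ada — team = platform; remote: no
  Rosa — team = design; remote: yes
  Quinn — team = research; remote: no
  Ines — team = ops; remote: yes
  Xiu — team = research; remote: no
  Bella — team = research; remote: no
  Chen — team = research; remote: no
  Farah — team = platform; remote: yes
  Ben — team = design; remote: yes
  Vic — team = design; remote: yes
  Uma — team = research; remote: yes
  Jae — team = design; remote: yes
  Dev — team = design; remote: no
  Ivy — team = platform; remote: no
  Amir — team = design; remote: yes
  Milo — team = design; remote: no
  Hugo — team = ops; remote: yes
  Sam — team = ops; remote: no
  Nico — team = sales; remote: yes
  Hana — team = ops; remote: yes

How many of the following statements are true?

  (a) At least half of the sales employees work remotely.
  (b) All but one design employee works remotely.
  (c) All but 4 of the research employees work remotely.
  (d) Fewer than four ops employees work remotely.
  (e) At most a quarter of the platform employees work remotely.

(a) sales: |A| = 5, |A ∩ B| = 3; needs |A ∩ B| ≥ |A ∖ B| — true.
(b) design: |A| = 9, |A ∩ B| = 7; needs |A ∖ B| = 1 — false.
(c) research: |A| = 7, |A ∩ B| = 2; needs |A ∖ B| = 4 — false.
(d) ops: |A| = 7, |A ∩ B| = 3; needs |A ∩ B| < 4 — true.
(e) platform: |A| = 5, |A ∩ B| = 1; needs |A ∩ B| / |A| ≤ 1/4 — true.

3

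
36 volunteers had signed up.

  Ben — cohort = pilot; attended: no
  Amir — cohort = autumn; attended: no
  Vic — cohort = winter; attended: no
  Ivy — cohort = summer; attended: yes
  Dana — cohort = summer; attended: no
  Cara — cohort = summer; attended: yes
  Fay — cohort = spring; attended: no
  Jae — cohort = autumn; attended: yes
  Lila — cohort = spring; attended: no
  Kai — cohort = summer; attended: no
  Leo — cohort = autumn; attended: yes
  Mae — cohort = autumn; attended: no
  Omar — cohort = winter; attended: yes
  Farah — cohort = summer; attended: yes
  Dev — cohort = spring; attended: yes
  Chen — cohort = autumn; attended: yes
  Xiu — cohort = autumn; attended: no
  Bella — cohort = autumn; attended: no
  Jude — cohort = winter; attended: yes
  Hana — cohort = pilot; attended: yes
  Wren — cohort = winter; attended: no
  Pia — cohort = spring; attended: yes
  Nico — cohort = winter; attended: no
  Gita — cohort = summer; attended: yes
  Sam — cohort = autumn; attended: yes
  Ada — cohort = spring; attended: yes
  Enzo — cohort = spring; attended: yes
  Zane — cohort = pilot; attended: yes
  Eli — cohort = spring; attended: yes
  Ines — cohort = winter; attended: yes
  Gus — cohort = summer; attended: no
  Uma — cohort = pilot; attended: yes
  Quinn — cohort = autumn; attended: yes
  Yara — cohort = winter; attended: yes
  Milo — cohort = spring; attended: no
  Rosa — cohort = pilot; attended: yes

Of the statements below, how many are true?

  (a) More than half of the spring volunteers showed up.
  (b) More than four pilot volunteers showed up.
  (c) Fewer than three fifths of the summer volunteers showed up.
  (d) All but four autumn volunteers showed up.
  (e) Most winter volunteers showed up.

(a) spring: |A| = 8, |A ∩ B| = 5; needs |A ∩ B| > |A ∖ B| — true.
(b) pilot: |A| = 5, |A ∩ B| = 4; needs |A ∩ B| > 4 — false.
(c) summer: |A| = 7, |A ∩ B| = 4; needs |A ∩ B| / |A| < 3/5 — true.
(d) autumn: |A| = 9, |A ∩ B| = 5; needs |A ∖ B| = 4 — true.
(e) winter: |A| = 7, |A ∩ B| = 4; needs |A ∩ B| > |A ∖ B| — true.

4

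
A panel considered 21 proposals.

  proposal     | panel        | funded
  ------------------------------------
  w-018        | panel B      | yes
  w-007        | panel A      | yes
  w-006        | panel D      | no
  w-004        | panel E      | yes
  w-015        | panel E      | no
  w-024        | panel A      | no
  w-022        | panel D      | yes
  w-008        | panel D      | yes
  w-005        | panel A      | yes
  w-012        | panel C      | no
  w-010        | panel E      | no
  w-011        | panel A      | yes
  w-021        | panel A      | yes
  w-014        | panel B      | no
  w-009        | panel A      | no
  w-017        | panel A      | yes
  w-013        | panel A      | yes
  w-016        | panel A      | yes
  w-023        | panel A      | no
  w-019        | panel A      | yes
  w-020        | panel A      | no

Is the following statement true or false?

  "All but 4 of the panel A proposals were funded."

True

'All but 4 of the panel A proposals were funded' holds iff |A ∖ B| = 4.
A (the restrictor) = {w-007, w-024, w-005, w-011, w-021, w-009, w-017, w-013, w-016, w-023, w-019, w-020}, |A| = 12.
A ∖ B = {w-024, w-009, w-023, w-020}, so |A ∖ B| = 4.
|A ∖ B| = 4, so the statement is true.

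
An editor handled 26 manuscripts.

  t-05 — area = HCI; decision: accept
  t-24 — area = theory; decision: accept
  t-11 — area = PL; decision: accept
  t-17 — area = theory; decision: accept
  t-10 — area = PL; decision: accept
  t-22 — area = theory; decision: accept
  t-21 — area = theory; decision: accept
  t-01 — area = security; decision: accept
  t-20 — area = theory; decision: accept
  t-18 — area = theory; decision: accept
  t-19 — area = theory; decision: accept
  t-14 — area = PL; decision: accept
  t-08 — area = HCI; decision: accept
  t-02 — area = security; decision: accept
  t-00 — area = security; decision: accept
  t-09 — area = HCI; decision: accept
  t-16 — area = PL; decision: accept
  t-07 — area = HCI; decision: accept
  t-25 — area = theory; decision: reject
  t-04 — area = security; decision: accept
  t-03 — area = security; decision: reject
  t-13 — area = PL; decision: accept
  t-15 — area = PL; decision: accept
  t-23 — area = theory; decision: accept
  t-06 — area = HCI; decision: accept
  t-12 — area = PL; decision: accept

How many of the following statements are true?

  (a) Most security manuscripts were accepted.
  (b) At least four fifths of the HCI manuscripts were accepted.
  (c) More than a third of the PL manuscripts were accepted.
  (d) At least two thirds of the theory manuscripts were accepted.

(a) security: |A| = 5, |A ∩ B| = 4; needs |A ∩ B| > |A ∖ B| — true.
(b) HCI: |A| = 5, |A ∩ B| = 5; needs |A ∩ B| / |A| ≥ 4/5 — true.
(c) PL: |A| = 7, |A ∩ B| = 7; needs |A ∩ B| / |A| > 1/3 — true.
(d) theory: |A| = 9, |A ∩ B| = 8; needs |A ∩ B| / |A| ≥ 2/3 — true.

4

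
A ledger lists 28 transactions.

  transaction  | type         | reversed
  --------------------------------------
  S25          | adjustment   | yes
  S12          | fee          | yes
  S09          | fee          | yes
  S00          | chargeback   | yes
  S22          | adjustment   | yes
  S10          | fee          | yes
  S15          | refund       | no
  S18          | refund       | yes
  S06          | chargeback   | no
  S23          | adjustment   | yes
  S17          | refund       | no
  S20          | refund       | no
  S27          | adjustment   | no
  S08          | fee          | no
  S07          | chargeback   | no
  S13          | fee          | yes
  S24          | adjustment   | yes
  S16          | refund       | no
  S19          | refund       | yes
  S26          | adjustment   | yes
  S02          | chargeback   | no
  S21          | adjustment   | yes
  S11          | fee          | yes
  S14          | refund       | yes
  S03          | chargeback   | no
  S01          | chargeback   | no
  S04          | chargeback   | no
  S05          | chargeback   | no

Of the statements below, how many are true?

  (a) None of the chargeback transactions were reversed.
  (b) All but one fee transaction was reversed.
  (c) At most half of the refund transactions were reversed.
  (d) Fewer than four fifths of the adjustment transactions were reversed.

2

(a) chargeback: |A| = 8, |A ∩ B| = 1; needs A ∩ B = ∅ (|A ∩ B| = 0) — false.
(b) fee: |A| = 6, |A ∩ B| = 5; needs |A ∖ B| = 1 — true.
(c) refund: |A| = 7, |A ∩ B| = 3; needs |A ∩ B| ≤ |A ∖ B| — true.
(d) adjustment: |A| = 7, |A ∩ B| = 6; needs |A ∩ B| / |A| < 4/5 — false.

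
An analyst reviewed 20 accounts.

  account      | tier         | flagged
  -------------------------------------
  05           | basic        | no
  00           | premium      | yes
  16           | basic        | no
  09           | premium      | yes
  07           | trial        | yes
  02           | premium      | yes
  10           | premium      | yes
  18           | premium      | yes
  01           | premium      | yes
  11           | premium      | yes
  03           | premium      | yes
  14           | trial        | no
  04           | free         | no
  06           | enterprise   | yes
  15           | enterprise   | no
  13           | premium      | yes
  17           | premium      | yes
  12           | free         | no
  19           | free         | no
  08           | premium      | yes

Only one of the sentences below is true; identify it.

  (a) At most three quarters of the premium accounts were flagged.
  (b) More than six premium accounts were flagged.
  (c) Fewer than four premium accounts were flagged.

(b)

|A| = 11, |A ∩ B| = 11, |A ∖ B| = 0.
(a) requires |A ∩ B| / |A| ≤ 3/4: false.
(b) requires |A ∩ B| > 6: true.
(c) requires |A ∩ B| < 4: false.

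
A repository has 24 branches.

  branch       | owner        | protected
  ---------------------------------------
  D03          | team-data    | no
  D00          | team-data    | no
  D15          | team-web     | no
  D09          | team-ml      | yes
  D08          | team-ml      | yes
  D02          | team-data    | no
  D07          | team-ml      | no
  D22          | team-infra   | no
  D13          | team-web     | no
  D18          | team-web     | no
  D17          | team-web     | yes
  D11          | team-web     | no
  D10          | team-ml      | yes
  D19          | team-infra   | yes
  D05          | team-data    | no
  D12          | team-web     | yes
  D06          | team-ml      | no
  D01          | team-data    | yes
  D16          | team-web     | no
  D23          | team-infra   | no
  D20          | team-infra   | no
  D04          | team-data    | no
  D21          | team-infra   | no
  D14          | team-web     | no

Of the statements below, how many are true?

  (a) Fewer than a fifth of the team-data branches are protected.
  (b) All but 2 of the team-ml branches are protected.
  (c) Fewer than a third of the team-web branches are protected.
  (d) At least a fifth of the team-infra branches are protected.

(a) team-data: |A| = 6, |A ∩ B| = 1; needs |A ∩ B| / |A| < 1/5 — true.
(b) team-ml: |A| = 5, |A ∩ B| = 3; needs |A ∖ B| = 2 — true.
(c) team-web: |A| = 8, |A ∩ B| = 2; needs |A ∩ B| / |A| < 1/3 — true.
(d) team-infra: |A| = 5, |A ∩ B| = 1; needs |A ∩ B| / |A| ≥ 1/5 — true.

4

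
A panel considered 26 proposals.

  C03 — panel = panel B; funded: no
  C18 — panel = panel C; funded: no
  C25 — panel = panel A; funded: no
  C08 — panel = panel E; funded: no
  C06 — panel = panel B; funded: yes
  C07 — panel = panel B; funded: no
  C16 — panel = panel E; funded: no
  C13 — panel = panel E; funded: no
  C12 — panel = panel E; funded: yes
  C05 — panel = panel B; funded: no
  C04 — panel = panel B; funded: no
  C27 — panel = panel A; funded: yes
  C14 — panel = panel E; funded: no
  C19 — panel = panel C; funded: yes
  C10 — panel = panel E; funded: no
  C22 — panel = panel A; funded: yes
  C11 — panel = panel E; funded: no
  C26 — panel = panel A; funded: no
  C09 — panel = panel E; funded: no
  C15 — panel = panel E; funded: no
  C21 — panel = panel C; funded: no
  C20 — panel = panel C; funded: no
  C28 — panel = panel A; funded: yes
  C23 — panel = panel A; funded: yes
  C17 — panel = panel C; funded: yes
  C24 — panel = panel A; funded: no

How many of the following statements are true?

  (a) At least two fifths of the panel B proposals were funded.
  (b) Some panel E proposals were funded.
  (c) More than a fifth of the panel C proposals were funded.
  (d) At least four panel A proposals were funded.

3

(a) panel B: |A| = 5, |A ∩ B| = 1; needs |A ∩ B| / |A| ≥ 2/5 — false.
(b) panel E: |A| = 9, |A ∩ B| = 1; needs A ∩ B ≠ ∅ (|A ∩ B| ≥ 1) — true.
(c) panel C: |A| = 5, |A ∩ B| = 2; needs |A ∩ B| / |A| > 1/5 — true.
(d) panel A: |A| = 7, |A ∩ B| = 4; needs |A ∩ B| ≥ 4 — true.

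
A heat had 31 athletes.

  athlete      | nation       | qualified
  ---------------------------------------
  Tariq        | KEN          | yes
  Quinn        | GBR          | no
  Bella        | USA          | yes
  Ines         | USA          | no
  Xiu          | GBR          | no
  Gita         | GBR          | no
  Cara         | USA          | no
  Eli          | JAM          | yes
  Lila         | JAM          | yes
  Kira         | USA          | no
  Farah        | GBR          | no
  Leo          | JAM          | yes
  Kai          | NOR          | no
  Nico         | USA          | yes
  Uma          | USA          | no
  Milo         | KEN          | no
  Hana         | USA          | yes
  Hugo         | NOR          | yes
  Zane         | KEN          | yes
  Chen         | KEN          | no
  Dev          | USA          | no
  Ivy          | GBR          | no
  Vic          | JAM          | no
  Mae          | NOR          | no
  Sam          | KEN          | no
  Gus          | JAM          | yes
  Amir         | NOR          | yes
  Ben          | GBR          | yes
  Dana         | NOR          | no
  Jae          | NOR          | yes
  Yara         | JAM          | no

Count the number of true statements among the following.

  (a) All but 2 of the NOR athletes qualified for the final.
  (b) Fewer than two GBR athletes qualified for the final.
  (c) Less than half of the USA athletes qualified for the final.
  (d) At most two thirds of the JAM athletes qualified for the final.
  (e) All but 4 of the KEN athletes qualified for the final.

3

(a) NOR: |A| = 6, |A ∩ B| = 3; needs |A ∖ B| = 2 — false.
(b) GBR: |A| = 6, |A ∩ B| = 1; needs |A ∩ B| < 2 — true.
(c) USA: |A| = 8, |A ∩ B| = 3; needs |A ∩ B| < |A ∖ B| — true.
(d) JAM: |A| = 6, |A ∩ B| = 4; needs |A ∩ B| / |A| ≤ 2/3 — true.
(e) KEN: |A| = 5, |A ∩ B| = 2; needs |A ∖ B| = 4 — false.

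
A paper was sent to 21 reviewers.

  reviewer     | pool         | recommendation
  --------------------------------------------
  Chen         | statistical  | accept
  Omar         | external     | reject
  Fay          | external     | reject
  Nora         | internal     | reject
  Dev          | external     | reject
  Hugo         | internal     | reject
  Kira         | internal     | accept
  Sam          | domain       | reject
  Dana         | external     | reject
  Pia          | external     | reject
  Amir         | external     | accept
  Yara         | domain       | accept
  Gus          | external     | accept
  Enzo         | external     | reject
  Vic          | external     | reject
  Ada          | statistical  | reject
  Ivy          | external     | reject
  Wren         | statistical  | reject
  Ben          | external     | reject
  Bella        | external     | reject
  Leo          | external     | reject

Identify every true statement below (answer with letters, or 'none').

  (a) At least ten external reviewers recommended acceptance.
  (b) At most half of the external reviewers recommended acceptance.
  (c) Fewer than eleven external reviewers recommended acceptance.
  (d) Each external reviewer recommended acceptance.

(b), (c)

|A| = 13, |A ∩ B| = 2, |A ∖ B| = 11.
(a) |A ∩ B| ≥ 10: fails.
(b) |A ∩ B| ≤ |A ∖ B|: holds.
(c) |A ∩ B| < 11: holds.
(d) A ⊆ B, i.e. every element of A is in B (|A ∖ B| = 0): fails.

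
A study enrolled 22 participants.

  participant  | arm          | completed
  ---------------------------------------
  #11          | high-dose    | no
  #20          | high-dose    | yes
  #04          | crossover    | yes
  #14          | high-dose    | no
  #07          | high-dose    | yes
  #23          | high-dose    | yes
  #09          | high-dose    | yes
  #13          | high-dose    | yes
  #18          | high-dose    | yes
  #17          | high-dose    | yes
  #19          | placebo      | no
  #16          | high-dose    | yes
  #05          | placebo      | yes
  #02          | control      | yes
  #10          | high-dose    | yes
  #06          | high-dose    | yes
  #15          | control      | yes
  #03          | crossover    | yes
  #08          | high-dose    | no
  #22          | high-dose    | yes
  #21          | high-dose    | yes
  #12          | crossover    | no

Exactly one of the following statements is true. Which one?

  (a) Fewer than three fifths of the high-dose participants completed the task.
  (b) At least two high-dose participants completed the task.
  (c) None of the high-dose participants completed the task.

(b)

|A| = 15, |A ∩ B| = 12, |A ∖ B| = 3.
(a) requires |A ∩ B| / |A| < 3/5: false.
(b) requires |A ∩ B| ≥ 2: true.
(c) requires A ∩ B = ∅ (|A ∩ B| = 0): false.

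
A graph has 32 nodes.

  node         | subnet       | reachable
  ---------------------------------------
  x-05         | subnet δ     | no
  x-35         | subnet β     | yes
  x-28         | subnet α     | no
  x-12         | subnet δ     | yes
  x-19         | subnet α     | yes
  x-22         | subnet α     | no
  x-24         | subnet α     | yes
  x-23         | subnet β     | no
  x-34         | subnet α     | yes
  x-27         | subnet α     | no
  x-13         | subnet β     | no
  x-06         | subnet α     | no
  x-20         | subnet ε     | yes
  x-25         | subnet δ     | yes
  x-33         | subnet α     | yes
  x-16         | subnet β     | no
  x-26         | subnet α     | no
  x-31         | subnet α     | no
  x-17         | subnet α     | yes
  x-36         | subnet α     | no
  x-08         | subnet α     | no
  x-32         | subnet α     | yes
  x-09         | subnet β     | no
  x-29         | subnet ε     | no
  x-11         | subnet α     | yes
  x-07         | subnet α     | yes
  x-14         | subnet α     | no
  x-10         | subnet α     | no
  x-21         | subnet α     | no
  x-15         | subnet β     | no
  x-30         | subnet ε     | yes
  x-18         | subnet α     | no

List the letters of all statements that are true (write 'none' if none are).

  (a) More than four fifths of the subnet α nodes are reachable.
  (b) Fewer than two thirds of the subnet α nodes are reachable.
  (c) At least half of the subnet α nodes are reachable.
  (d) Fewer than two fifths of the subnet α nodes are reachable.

|A| = 20, |A ∩ B| = 8, |A ∖ B| = 12.
(a) |A ∩ B| / |A| > 4/5: fails.
(b) |A ∩ B| / |A| < 2/3: holds.
(c) |A ∩ B| ≥ |A ∖ B|: fails.
(d) |A ∩ B| / |A| < 2/5: fails.

(b)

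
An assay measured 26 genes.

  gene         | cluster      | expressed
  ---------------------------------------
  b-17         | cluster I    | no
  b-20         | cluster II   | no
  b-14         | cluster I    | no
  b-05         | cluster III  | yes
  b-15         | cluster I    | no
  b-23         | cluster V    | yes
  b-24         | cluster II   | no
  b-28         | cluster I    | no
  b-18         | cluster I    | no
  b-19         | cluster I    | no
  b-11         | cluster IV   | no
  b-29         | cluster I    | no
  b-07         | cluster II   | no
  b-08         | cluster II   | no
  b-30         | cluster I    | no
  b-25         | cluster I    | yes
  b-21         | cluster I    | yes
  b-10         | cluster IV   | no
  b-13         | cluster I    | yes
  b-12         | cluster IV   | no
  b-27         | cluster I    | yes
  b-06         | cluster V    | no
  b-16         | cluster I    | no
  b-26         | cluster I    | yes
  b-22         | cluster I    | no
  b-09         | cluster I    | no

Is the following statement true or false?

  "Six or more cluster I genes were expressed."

'Six or more cluster I genes were expressed' holds iff |A ∩ B| ≥ 6.
|A| = 16, |A ∩ B| = 5, |A ∖ B| = 11.
|A ∩ B| = 5, so the statement is false.

False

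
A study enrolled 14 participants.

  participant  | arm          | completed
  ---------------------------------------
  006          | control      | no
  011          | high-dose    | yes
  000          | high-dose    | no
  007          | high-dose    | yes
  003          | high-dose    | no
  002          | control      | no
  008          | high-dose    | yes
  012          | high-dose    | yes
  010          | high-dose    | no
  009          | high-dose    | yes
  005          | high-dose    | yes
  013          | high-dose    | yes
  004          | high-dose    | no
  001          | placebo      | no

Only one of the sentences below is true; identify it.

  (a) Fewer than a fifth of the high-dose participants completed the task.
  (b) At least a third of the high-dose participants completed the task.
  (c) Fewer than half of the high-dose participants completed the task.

|A| = 11, |A ∩ B| = 7, |A ∖ B| = 4.
(a) requires |A ∩ B| / |A| < 1/5: false.
(b) requires |A ∩ B| / |A| ≥ 1/3: true.
(c) requires |A ∩ B| < |A ∖ B|: false.

(b)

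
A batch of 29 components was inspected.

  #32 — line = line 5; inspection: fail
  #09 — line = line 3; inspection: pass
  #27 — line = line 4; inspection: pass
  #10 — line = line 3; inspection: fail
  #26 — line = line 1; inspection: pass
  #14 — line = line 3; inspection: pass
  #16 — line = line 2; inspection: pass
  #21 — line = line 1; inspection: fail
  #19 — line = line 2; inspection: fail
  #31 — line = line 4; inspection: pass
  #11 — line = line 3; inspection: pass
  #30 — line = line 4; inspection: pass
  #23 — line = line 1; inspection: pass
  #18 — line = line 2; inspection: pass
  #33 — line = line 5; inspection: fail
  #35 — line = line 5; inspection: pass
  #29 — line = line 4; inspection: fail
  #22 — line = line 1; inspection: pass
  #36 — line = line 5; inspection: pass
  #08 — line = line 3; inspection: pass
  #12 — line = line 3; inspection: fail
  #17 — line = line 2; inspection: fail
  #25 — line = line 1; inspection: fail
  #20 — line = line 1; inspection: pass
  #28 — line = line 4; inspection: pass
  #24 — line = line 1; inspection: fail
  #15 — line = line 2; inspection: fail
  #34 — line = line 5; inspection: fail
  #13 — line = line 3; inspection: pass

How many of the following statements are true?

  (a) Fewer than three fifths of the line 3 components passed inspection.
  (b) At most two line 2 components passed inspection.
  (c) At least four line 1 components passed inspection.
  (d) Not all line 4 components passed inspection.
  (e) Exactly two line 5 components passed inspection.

4

(a) line 3: |A| = 7, |A ∩ B| = 5; needs |A ∩ B| / |A| < 3/5 — false.
(b) line 2: |A| = 5, |A ∩ B| = 2; needs |A ∩ B| ≤ 2 — true.
(c) line 1: |A| = 7, |A ∩ B| = 4; needs |A ∩ B| ≥ 4 — true.
(d) line 4: |A| = 5, |A ∩ B| = 4; needs A ⊄ B (|A ∖ B| ≥ 1) — true.
(e) line 5: |A| = 5, |A ∩ B| = 2; needs |A ∩ B| = 2 — true.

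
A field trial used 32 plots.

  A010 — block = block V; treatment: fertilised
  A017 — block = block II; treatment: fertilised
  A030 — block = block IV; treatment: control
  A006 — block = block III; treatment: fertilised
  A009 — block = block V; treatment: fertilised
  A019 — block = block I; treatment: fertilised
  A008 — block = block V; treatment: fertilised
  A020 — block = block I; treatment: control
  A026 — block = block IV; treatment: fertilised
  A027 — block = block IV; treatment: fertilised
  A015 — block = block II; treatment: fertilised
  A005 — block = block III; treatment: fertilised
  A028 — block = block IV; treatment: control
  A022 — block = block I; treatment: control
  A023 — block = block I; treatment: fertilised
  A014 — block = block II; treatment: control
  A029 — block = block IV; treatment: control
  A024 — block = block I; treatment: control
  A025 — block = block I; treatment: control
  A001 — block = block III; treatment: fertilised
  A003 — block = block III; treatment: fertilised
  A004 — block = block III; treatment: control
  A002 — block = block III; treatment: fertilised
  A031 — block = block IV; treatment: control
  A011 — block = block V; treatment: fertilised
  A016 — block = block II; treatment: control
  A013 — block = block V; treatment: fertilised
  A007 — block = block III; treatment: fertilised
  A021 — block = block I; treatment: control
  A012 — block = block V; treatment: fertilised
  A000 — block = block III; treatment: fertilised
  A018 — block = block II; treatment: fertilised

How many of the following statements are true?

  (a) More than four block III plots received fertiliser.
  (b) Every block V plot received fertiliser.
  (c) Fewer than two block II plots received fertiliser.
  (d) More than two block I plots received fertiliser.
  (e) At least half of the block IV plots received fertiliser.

(a) block III: |A| = 8, |A ∩ B| = 7; needs |A ∩ B| > 4 — true.
(b) block V: |A| = 6, |A ∩ B| = 6; needs A ⊆ B, i.e. every element of A is in B (|A ∖ B| = 0) — true.
(c) block II: |A| = 5, |A ∩ B| = 3; needs |A ∩ B| < 2 — false.
(d) block I: |A| = 7, |A ∩ B| = 2; needs |A ∩ B| > 2 — false.
(e) block IV: |A| = 6, |A ∩ B| = 2; needs |A ∩ B| ≥ |A ∖ B| — false.

2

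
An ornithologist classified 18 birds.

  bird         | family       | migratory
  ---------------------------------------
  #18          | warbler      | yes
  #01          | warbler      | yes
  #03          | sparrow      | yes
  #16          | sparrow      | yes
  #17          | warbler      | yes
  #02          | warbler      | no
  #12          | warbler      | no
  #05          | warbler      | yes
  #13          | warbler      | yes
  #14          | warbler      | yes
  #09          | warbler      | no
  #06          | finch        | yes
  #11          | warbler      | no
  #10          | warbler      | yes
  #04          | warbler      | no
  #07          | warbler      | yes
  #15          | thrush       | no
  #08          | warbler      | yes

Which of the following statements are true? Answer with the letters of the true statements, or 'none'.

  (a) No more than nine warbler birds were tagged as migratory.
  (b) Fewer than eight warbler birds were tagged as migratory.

(a)

|A| = 14, |A ∩ B| = 9, |A ∖ B| = 5.
(a) |A ∩ B| ≤ 9: holds.
(b) |A ∩ B| < 8: fails.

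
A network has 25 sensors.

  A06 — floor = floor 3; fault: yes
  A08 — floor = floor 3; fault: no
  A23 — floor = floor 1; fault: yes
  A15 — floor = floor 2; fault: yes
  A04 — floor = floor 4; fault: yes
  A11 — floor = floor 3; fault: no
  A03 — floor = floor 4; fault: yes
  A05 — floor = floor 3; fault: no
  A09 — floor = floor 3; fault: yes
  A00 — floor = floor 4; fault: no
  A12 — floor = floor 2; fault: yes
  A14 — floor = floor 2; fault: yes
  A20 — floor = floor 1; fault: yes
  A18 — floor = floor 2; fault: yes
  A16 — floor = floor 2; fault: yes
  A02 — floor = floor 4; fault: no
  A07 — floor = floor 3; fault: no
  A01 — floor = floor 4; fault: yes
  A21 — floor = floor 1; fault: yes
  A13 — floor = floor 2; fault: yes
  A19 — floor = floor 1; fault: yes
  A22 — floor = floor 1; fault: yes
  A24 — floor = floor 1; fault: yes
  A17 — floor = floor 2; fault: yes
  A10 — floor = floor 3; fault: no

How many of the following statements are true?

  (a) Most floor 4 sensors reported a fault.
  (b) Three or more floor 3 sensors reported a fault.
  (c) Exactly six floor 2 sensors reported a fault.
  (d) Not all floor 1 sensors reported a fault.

1

(a) floor 4: |A| = 5, |A ∩ B| = 3; needs |A ∩ B| > |A ∖ B| — true.
(b) floor 3: |A| = 7, |A ∩ B| = 2; needs |A ∩ B| ≥ 3 — false.
(c) floor 2: |A| = 7, |A ∩ B| = 7; needs |A ∩ B| = 6 — false.
(d) floor 1: |A| = 6, |A ∩ B| = 6; needs A ⊄ B (|A ∖ B| ≥ 1) — false.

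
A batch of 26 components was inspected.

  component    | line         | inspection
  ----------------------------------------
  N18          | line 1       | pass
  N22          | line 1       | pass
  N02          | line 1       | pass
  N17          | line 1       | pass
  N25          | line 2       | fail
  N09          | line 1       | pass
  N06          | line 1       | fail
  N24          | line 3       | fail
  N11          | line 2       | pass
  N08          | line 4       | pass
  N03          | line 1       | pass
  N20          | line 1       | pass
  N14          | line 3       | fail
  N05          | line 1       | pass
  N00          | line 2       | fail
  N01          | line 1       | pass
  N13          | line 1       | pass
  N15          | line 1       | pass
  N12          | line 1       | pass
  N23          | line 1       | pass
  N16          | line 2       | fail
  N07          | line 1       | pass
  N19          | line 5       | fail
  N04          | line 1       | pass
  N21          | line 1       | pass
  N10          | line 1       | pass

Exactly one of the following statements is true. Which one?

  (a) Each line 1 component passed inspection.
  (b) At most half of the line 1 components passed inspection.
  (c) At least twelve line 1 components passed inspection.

|A| = 18, |A ∩ B| = 17, |A ∖ B| = 1.
(a) requires A ⊆ B, i.e. every element of A is in B (|A ∖ B| = 0): false.
(b) requires |A ∩ B| ≤ |A ∖ B|: false.
(c) requires |A ∩ B| ≥ 12: true.

(c)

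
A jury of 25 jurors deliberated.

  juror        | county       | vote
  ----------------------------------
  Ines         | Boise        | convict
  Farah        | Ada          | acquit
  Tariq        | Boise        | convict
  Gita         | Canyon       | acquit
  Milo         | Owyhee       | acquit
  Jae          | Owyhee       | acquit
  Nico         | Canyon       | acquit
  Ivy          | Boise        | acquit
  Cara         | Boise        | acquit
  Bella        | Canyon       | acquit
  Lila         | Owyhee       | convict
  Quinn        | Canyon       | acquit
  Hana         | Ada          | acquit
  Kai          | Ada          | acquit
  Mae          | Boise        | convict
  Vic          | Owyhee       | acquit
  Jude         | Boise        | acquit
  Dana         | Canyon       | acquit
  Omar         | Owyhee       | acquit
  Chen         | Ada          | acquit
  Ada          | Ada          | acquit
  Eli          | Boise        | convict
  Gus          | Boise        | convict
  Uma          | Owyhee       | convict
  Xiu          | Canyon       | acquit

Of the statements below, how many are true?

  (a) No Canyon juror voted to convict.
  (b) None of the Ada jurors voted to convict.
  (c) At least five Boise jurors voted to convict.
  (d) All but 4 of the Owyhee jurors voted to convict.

4

(a) Canyon: |A| = 6, |A ∩ B| = 0; needs A ∩ B = ∅ (|A ∩ B| = 0) — true.
(b) Ada: |A| = 5, |A ∩ B| = 0; needs A ∩ B = ∅ (|A ∩ B| = 0) — true.
(c) Boise: |A| = 8, |A ∩ B| = 5; needs |A ∩ B| ≥ 5 — true.
(d) Owyhee: |A| = 6, |A ∩ B| = 2; needs |A ∖ B| = 4 — true.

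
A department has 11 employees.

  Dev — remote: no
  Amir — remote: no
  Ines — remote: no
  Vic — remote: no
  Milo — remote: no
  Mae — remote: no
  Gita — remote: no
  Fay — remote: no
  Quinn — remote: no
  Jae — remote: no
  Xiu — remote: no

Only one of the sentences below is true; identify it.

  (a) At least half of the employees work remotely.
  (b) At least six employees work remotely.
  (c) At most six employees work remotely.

(c)

|A| = 11, |A ∩ B| = 0, |A ∖ B| = 11.
(a) requires |A ∩ B| ≥ |A ∖ B|: false.
(b) requires |A ∩ B| ≥ 6: false.
(c) requires |A ∩ B| ≤ 6: true.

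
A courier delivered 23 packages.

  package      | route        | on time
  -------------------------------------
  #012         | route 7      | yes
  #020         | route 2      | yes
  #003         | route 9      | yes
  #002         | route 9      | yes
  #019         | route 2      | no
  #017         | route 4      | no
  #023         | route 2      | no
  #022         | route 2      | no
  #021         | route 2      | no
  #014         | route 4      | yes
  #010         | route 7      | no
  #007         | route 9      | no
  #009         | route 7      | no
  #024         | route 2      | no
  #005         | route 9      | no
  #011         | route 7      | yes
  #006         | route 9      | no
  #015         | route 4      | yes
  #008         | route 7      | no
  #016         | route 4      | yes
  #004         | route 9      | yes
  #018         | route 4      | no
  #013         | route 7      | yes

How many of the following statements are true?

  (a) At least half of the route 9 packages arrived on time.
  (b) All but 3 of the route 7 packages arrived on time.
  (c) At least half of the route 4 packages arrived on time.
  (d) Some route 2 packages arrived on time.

4

(a) route 9: |A| = 6, |A ∩ B| = 3; needs |A ∩ B| ≥ |A ∖ B| — true.
(b) route 7: |A| = 6, |A ∩ B| = 3; needs |A ∖ B| = 3 — true.
(c) route 4: |A| = 5, |A ∩ B| = 3; needs |A ∩ B| ≥ |A ∖ B| — true.
(d) route 2: |A| = 6, |A ∩ B| = 1; needs A ∩ B ≠ ∅ (|A ∩ B| ≥ 1) — true.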